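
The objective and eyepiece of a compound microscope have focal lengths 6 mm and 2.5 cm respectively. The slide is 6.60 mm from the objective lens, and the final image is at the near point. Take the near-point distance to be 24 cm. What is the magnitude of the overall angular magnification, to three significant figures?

Convert to cm: f_obj = 6 mm = 0.6 cm; d_o = 6.60 mm = 0.66 cm.
Objective: 1/d_i = 1/f_obj - 1/d_o = 1/0.6 - 1/0.66 = 0.15152 cm^-1, so d_i = 6.600 cm.
m_obj = -d_i/d_o = -6.600/0.66 = -10.000.
Eyepiece angular magnification (image at near point): M_eye = 1 + D/f_e = 1 + 24/2.5 = 10.600.
Overall M = m_obj x M_eye = (-10.000)(10.600) = -106.00.
|M| = 106.00.

106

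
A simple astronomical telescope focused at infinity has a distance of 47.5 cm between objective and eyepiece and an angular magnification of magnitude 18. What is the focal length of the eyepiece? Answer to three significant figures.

In normal adjustment the tube length equals f_obj + f_eye and |M| = f_obj/f_eye.
So f_obj = 18 f_eye and 18 f_eye + f_eye = 47.5 cm, giving f_eye = 47.5/19 = 2.500 cm and f_obj = 45.000 cm.

2.50 cm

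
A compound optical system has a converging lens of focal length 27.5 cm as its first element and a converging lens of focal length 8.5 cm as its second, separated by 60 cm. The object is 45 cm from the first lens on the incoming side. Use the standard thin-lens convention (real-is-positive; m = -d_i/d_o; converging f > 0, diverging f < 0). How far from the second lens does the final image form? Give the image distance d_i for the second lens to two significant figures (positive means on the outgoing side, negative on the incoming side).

4.7 cm

Lens 1: 1/d_i1 = 1/f_1 - 1/d_o1 = 1/27.5 - 1/45 = 0.01414 cm^-1, so d_i1 = 70.714 cm.
Since 70.714 cm > 60 cm, the first image lies past the second lens and serves as a virtual object: d_o2 = L - d_i1 = -10.714 cm.
Lens 2: 1/d_i2 = 1/f_2 - 1/d_o2 = 1/8.5 - 1/(-10.714) = 0.21098 cm^-1, so d_i2 = 4.740 cm.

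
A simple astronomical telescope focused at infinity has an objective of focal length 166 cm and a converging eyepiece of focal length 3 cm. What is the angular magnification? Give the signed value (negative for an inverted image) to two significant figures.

-55

M = -f_obj/f_eye = -166/(3) = -55.333.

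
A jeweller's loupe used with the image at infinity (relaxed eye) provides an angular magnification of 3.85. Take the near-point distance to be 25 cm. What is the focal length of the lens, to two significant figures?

For the image at infinity, M = D/f.
f = D/M = 25/3.85 = 6.494 cm.

6.5 cm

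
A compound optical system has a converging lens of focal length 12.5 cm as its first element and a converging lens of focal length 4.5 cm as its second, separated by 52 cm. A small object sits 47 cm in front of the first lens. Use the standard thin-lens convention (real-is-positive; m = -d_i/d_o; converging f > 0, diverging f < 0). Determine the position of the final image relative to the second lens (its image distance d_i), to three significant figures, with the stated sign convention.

5.16 cm

Lens 1: 1/d_i1 = 1/f_1 - 1/d_o1 = 1/12.5 - 1/47 = 0.05872 cm^-1, so d_i1 = 17.029 cm.
Object distance for lens 2: d_o2 = 52 - 17.029 = 34.971 cm.
Lens 2: 1/d_i2 = 1/f_2 - 1/d_o2 = 1/4.5 - 1/(34.971) = 0.19363 cm^-1, so d_i2 = 5.165 cm.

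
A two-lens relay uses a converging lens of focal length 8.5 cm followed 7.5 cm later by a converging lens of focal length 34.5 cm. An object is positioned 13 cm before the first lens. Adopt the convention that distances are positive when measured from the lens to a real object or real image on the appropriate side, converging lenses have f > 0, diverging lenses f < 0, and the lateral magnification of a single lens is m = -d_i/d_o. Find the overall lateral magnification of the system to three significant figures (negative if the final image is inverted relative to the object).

-1.26

First lens: d_i1 = 1/(1/8.5 - 1/13) = 24.556 cm.
m_1 = -(24.556)/13 = -1.8889.
Since 24.556 cm > 7.5 cm, the first image lies past the second lens and serves as a virtual object: d_o2 = L - d_i1 = -17.056 cm.
Second lens: d_i2 = 1/(1/34.5 - 1/(-17.056)) = 11.413 cm.
m_2 = -(11.413)/(-17.056) = 0.6692.
Overall magnification: m = m_1 m_2 = -1.2640.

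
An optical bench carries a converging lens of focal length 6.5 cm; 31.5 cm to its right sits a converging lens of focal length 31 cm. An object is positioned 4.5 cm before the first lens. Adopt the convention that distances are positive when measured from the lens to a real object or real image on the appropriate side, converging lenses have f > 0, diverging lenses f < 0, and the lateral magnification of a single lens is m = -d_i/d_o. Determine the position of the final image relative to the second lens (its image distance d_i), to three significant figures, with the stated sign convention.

94.5 cm

Lens 1: 1/d_i1 = 1/f_1 - 1/d_o1 = 1/6.5 - 1/4.5 = -0.06838 cm^-1, so d_i1 = -14.625 cm.
With d_i1 < 0 the first image is virtual and lies on the object side; the object distance for lens 2 is d_o2 = 31.5 - (-14.625) = 46.125 cm.
Lens 2: 1/d_i2 = 1/f_2 - 1/d_o2 = 1/31 - 1/(46.125) = 0.01058 cm^-1, so d_i2 = 94.537 cm.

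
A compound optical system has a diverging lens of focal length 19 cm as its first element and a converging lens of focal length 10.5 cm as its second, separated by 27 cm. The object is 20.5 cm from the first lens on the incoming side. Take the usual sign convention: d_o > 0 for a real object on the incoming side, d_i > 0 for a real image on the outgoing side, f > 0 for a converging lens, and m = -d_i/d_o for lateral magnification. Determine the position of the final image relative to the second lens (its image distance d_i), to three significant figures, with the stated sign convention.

14.7 cm

Applying the thin-lens equation to the first lens, 1/(-19) = 1/20.5 + 1/d_i1, which gives d_i1 = -9.861 cm.
With d_i1 < 0 the first image is virtual and lies on the object side; the object distance for lens 2 is d_o2 = 27 - (-9.861) = 36.861 cm.
Applying the thin-lens equation again with f_2 = 10.5 cm and d_o2 = 36.861 cm gives d_i2 = 14.682 cm.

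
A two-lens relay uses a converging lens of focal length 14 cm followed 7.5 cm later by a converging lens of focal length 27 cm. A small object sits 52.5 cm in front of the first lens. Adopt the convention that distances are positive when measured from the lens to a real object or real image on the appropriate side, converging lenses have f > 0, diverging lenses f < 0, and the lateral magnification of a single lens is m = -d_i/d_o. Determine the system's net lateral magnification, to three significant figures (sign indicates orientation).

Lens 1: 1/d_i1 = 1/f_1 - 1/d_o1 = 1/14 - 1/52.5 = 0.05238 cm^-1, so d_i1 = 19.091 cm.
m_1 = -(19.091)/52.5 = -0.3636.
This image would form 19.091 cm past lens 1, i.e. 11.591 cm beyond lens 2, so it is a virtual object for lens 2: d_o2 = 7.5 - 19.091 = -11.591 cm.
Lens 2: 1/d_i2 = 1/f_2 - 1/d_o2 = 1/27 - 1/(-11.591) = 0.12331 cm^-1, so d_i2 = 8.110 cm.
m_2 = -(8.110)/(-11.591) = 0.6996.
Total m = m_1 x m_2 = (-0.3636)(0.6996) = -0.2544.

-0.254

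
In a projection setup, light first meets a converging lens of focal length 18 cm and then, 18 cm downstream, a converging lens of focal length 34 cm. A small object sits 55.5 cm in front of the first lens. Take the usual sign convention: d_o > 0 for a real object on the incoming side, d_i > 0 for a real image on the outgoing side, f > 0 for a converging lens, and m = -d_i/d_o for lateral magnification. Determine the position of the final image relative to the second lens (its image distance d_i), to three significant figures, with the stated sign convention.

Applying the thin-lens equation to the first lens, 1/18 = 1/55.5 + 1/d_i1, which gives d_i1 = 26.640 cm.
Since 26.640 cm > 18 cm, the first image lies past the second lens and serves as a virtual object: d_o2 = L - d_i1 = -8.640 cm.
Applying the thin-lens equation again with f_2 = 34 cm and d_o2 = -8.640 cm gives d_i2 = 6.889 cm.

6.89 cm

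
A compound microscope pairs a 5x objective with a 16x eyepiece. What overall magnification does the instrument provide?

The overall magnification of a compound microscope is the product of the objective and eyepiece magnifications:
M = M_obj x M_eye = 5 x 16 = 80.

80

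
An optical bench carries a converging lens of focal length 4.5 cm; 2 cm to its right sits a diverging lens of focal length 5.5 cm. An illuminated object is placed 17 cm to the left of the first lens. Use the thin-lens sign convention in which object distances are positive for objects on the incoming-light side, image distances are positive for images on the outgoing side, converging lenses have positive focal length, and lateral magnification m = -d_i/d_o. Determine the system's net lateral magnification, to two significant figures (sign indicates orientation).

-1.4

Lens 1: 1/d_i1 = 1/f_1 - 1/d_o1 = 1/4.5 - 1/17 = 0.16340 cm^-1, so d_i1 = 6.120 cm.
m_1 = -(6.120)/17 = -0.3600.
Since 6.120 cm > 2 cm, the first image lies past the second lens and serves as a virtual object: d_o2 = L - d_i1 = -4.120 cm.
Lens 2: 1/d_i2 = 1/f_2 - 1/d_o2 = 1/(-5.5) - 1/(-4.120) = 0.06090 cm^-1, so d_i2 = 16.420 cm.
m_2 = -(16.420)/(-4.120) = 3.9855.
Total m = m_1 x m_2 = (-0.3600)(3.9855) = -1.4348.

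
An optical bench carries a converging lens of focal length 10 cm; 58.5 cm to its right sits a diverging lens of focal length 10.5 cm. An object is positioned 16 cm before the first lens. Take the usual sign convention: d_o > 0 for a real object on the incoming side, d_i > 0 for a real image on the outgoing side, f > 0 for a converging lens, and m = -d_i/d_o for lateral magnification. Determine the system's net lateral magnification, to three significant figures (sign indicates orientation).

-0.413

Applying the thin-lens equation to the first lens, 1/10 = 1/16 + 1/d_i1, which gives d_i1 = 26.667 cm.
Its lateral magnification is m_1 = -d_i1/d_o1 = -(26.667)/16 = -1.6667.
The intermediate image is 26.667 cm to the right of lens 1, so d_o2 = L - d_i1 = 58.5 - 26.667 = 31.833 cm.
Applying the thin-lens equation again with f_2 = -10.5 cm and d_o2 = 31.833 cm gives d_i2 = -7.896 cm.
m_2 = -(-7.896)/(31.833) = 0.2480.
Total m = m_1 x m_2 = (-1.6667)(0.2480) = -0.4134.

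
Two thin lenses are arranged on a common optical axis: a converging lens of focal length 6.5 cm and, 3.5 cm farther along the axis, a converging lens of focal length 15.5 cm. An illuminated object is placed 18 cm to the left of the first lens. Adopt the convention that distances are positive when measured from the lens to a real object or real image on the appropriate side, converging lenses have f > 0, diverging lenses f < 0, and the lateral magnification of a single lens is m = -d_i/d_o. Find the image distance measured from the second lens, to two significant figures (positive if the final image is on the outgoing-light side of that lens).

Lens 1: 1/d_i1 = 1/f_1 - 1/d_o1 = 1/6.5 - 1/18 = 0.09829 cm^-1, so d_i1 = 10.174 cm.
Since 10.174 cm > 3.5 cm, the first image lies past the second lens and serves as a virtual object: d_o2 = L - d_i1 = -6.674 cm.
Lens 2: 1/d_i2 = 1/f_2 - 1/d_o2 = 1/15.5 - 1/(-6.674) = 0.21435 cm^-1, so d_i2 = 4.665 cm.

4.7 cm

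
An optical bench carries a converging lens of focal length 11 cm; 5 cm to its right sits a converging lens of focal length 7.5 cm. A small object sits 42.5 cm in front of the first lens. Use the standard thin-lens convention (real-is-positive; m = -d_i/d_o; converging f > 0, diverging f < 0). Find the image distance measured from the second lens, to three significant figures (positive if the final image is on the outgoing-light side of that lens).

4.26 cm

First lens: d_i1 = 1/(1/11 - 1/42.5) = 14.841 cm.
This image would form 14.841 cm past lens 1, i.e. 9.841 cm beyond lens 2, so it is a virtual object for lens 2: d_o2 = 5 - 14.841 = -9.841 cm.
Second lens: d_i2 = 1/(1/7.5 - 1/(-9.841)) = 4.256 cm.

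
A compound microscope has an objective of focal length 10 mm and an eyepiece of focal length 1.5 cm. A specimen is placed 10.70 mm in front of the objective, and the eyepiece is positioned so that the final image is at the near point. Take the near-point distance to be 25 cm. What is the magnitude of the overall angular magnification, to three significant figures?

252

Convert to cm: f_obj = 10 mm = 1 cm; d_o = 10.70 mm = 1.07 cm.
Objective: 1/d_i = 1/f_obj - 1/d_o = 1/1 - 1/1.07 = 0.06542 cm^-1, so d_i = 15.286 cm.
m_obj = -d_i/d_o = -15.286/1.07 = -14.286.
Eyepiece angular magnification (image at near point): M_eye = 1 + D/f_e = 1 + 25/1.5 = 17.667.
Overall M = m_obj x M_eye = (-14.286)(17.667) = -252.38.
|M| = 252.38.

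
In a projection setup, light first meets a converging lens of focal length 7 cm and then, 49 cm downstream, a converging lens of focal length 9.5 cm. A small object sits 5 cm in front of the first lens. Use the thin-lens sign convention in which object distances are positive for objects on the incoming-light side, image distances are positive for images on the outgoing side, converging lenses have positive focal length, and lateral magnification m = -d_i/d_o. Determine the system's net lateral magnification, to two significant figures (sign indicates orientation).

First lens: d_i1 = 1/(1/7 - 1/5) = -17.500 cm.
m_1 = -(-17.500)/5 = 3.5000.
With d_i1 < 0 the first image is virtual and lies on the object side; the object distance for lens 2 is d_o2 = 49 - (-17.500) = 66.500 cm.
Second lens: d_i2 = 1/(1/9.5 - 1/(66.500)) = 11.083 cm.
m_2 = -(11.083)/(66.500) = -0.1667.
Total m = m_1 x m_2 = (3.5000)(-0.1667) = -0.5833.

-0.58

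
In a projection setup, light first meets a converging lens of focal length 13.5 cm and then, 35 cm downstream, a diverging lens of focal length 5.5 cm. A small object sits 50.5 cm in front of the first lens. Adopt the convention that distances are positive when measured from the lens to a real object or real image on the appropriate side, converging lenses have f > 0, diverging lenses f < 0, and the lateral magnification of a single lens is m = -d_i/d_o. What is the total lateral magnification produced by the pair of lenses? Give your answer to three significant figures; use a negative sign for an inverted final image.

-0.0909

Lens 1: 1/d_i1 = 1/f_1 - 1/d_o1 = 1/13.5 - 1/50.5 = 0.05427 cm^-1, so d_i1 = 18.426 cm.
m_1 = -(18.426)/50.5 = -0.3649.
That image sits 16.574 cm in front of the second lens, so d_o2 = 16.574 cm.
Lens 2: 1/d_i2 = 1/f_2 - 1/d_o2 = 1/(-5.5) - 1/(16.574) = -0.24215 cm^-1, so d_i2 = -4.130 cm.
m_2 = -(-4.130)/(16.574) = 0.2492.
The system's lateral magnification is m_1 m_2 = (-0.3649)(0.2492) = -0.0909.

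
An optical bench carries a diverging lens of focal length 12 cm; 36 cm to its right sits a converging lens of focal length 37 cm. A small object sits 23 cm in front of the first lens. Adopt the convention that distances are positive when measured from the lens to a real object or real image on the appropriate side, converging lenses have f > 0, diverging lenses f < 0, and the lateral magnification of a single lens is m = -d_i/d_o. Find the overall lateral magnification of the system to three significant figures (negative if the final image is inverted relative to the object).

Lens 1: 1/d_i1 = 1/f_1 - 1/d_o1 = 1/(-12) - 1/23 = -0.12681 cm^-1, so d_i1 = -7.886 cm.
m_1 = -(-7.886)/23 = 0.3429.
With d_i1 < 0 the first image is virtual and lies on the object side; the object distance for lens 2 is d_o2 = 36 - (-7.886) = 43.886 cm.
Lens 2: 1/d_i2 = 1/f_2 - 1/d_o2 = 1/37 - 1/(43.886) = 0.00424 cm^-1, so d_i2 = 235.817 cm.
m_2 = -(235.817)/(43.886) = -5.3734.
Overall magnification: m = m_1 m_2 = -1.8423.

-1.84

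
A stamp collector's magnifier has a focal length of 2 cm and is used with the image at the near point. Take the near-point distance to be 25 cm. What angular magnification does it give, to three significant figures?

M = 1 + D/f = 1 + 25/2 = 13.500.

13.5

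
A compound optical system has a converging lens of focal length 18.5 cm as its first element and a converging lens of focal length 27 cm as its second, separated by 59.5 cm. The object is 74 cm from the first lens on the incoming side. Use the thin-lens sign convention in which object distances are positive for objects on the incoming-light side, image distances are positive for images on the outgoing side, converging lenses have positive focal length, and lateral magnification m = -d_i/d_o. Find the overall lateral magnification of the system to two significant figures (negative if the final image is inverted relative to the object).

First lens: d_i1 = 1/(1/18.5 - 1/74) = 24.667 cm.
m_1 = -(24.667)/74 = -0.3333.
The intermediate image is 24.667 cm to the right of lens 1, so d_o2 = L - d_i1 = 59.5 - 24.667 = 34.833 cm.
Second lens: d_i2 = 1/(1/27 - 1/(34.833)) = 120.064 cm.
m_2 = -(120.064)/(34.833) = -3.4468.
The system's lateral magnification is m_1 m_2 = (-0.3333)(-3.4468) = 1.1489.

1.1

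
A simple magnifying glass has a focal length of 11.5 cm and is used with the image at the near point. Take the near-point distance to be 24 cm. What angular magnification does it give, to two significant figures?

3.1

M = 1 + D/f = 1 + 24/11.5 = 3.087.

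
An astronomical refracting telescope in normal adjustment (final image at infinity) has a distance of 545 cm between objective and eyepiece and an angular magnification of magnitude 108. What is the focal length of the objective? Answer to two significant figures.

540 cm

In normal adjustment the tube length equals f_obj + f_eye and |M| = f_obj/f_eye.
So f_obj = 108 f_eye and 108 f_eye + f_eye = 545 cm, giving f_eye = 545/109 = 5.000 cm and f_obj = 540.000 cm.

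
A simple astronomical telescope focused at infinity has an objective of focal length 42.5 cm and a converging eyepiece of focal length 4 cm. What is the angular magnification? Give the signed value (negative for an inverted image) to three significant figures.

M = -f_obj/f_eye = -42.5/(4) = -10.625.

-10.6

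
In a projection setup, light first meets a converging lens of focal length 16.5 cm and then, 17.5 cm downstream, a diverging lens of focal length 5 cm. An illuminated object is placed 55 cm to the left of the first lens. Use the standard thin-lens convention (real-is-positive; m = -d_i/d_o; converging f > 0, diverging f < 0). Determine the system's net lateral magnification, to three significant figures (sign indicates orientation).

Lens 1: 1/d_i1 = 1/f_1 - 1/d_o1 = 1/16.5 - 1/55 = 0.04242 cm^-1, so d_i1 = 23.571 cm.
m_1 = -(23.571)/55 = -0.4286.
This image would form 23.571 cm past lens 1, i.e. 6.071 cm beyond lens 2, so it is a virtual object for lens 2: d_o2 = 17.5 - 23.571 = -6.071 cm.
Lens 2: 1/d_i2 = 1/f_2 - 1/d_o2 = 1/(-5) - 1/(-6.071) = -0.03529 cm^-1, so d_i2 = -28.333 cm.
m_2 = -(-28.333)/(-6.071) = -4.6667.
The system's lateral magnification is m_1 m_2 = (-0.4286)(-4.6667) = 2.0000.

2.00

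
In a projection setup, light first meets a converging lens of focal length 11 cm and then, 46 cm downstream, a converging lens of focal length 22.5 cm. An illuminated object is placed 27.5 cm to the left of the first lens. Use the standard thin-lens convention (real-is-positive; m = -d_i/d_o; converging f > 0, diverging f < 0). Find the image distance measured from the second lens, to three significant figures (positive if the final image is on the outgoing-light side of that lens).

120 cm

Lens 1: 1/d_i1 = 1/f_1 - 1/d_o1 = 1/11 - 1/27.5 = 0.05455 cm^-1, so d_i1 = 18.333 cm.
Object distance for lens 2: d_o2 = 46 - 18.333 = 27.667 cm.
Lens 2: 1/d_i2 = 1/f_2 - 1/d_o2 = 1/22.5 - 1/(27.667) = 0.00830 cm^-1, so d_i2 = 120.484 cm.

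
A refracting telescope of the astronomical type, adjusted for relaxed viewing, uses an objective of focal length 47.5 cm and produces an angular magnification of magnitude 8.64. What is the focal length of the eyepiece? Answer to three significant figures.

|M| = f_obj/f_eye, so f_eye = f_obj/|M| = 47.5/8.64 = 5.498 cm.

5.50 cm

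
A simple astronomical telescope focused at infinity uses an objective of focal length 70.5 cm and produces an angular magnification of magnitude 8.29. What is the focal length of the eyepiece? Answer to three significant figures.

|M| = f_obj/f_eye, so f_eye = f_obj/|M| = 70.5/8.29 = 8.504 cm.

8.50 cm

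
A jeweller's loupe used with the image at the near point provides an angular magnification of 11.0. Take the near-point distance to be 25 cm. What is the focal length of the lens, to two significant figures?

2.5 cm

For the image at the near point, M = 1 + D/f.
f = D/(M - 1) = 25/(11.0 - 1) = 2.500 cm.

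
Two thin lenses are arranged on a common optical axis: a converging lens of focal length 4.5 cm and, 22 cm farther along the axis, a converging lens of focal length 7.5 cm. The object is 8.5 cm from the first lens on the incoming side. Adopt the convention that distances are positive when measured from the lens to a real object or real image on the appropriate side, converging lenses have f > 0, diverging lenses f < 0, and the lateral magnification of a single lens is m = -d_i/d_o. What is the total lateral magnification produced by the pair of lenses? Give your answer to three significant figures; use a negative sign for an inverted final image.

1.71

Applying the thin-lens equation to the first lens, 1/4.5 = 1/8.5 + 1/d_i1, which gives d_i1 = 9.563 cm.
Its lateral magnification is m_1 = -d_i1/d_o1 = -(9.563)/8.5 = -1.1250.
The intermediate image is 9.563 cm to the right of lens 1, so d_o2 = L - d_i1 = 22 - 9.563 = 12.437 cm.
Applying the thin-lens equation again with f_2 = 7.5 cm and d_o2 = 12.437 cm gives d_i2 = 18.892 cm.
m_2 = -(18.892)/(12.437) = -1.5190.
The system's lateral magnification is m_1 m_2 = (-1.1250)(-1.5190) = 1.7089.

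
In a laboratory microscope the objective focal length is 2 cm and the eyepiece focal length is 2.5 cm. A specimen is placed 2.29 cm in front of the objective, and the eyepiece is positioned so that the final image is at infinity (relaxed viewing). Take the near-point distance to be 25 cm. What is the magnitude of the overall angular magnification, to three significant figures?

69.0

Objective: 1/d_i = 1/f_obj - 1/d_o = 1/2 - 1/2.29 = 0.06332 cm^-1, so d_i = 15.793 cm.
m_obj = -d_i/d_o = -15.793/2.29 = -6.897.
Eyepiece angular magnification (image at infinity): M_eye = D/f_e = 25/2.5 = 10.000.
Overall M = m_obj x M_eye = (-6.897)(10.000) = -68.97.
|M| = 68.97.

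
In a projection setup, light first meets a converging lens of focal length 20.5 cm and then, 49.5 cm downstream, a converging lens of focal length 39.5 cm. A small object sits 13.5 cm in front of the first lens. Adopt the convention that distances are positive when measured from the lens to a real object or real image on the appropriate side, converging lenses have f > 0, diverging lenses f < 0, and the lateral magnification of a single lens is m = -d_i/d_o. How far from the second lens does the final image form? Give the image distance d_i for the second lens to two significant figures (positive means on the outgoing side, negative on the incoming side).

Lens 1: 1/d_i1 = 1/f_1 - 1/d_o1 = 1/20.5 - 1/13.5 = -0.02529 cm^-1, so d_i1 = -39.536 cm.
The intermediate image is virtual, 39.536 cm to the left of lens 1, so d_o2 = L - d_i1 = 49.5 - (-39.536) = 89.036 cm.
Lens 2: 1/d_i2 = 1/f_2 - 1/d_o2 = 1/39.5 - 1/(89.036) = 0.01409 cm^-1, so d_i2 = 70.997 cm.

71 cm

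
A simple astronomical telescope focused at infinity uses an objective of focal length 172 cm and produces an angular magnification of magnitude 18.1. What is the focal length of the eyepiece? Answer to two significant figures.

9.5 cm

|M| = f_obj/f_eye, so f_eye = f_obj/|M| = 172/18.1 = 9.503 cm.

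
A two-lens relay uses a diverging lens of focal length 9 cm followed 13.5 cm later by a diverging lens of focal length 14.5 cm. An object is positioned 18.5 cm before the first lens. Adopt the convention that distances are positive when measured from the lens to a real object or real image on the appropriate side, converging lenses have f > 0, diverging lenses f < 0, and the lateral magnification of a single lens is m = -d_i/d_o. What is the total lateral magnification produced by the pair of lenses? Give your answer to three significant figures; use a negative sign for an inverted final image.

Applying the thin-lens equation to the first lens, 1/(-9) = 1/18.5 + 1/d_i1, which gives d_i1 = -6.055 cm.
Its lateral magnification is m_1 = -d_i1/d_o1 = -(-6.055)/18.5 = 0.3273.
With d_i1 < 0 the first image is virtual and lies on the object side; the object distance for lens 2 is d_o2 = 13.5 - (-6.055) = 19.555 cm.
Applying the thin-lens equation again with f_2 = -14.5 cm and d_o2 = 19.555 cm gives d_i2 = -8.326 cm.
m_2 = -(-8.326)/(19.555) = 0.4258.
The system's lateral magnification is m_1 m_2 = (0.3273)(0.4258) = 0.1393.

0.139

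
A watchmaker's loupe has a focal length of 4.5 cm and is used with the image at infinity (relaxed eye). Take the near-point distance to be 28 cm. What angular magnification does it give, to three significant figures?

6.22

M = D/f = 28/4.5 = 6.222.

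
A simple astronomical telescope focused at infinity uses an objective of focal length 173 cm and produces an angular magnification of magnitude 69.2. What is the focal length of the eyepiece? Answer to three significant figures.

|M| = f_obj/f_eye, so f_eye = f_obj/|M| = 173/69.2 = 2.500 cm.

2.50 cm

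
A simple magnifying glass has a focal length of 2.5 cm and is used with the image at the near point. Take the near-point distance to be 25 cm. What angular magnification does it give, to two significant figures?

11

M = 1 + D/f = 1 + 25/2.5 = 11.000.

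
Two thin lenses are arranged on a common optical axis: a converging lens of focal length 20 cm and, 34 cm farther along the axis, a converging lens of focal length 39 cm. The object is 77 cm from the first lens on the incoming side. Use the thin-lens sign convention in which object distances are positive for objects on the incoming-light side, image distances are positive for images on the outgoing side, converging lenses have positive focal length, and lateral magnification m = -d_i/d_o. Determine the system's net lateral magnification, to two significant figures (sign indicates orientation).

-0.43

Lens 1: 1/d_i1 = 1/f_1 - 1/d_o1 = 1/20 - 1/77 = 0.03701 cm^-1, so d_i1 = 27.018 cm.
m_1 = -(27.018)/77 = -0.3509.
Object distance for lens 2: d_o2 = 34 - 27.018 = 6.982 cm.
Lens 2: 1/d_i2 = 1/f_2 - 1/d_o2 = 1/39 - 1/(6.982) = -0.11758 cm^-1, so d_i2 = -8.505 cm.
m_2 = -(-8.505)/(6.982) = 1.2181.
Total m = m_1 x m_2 = (-0.3509)(1.2181) = -0.4274.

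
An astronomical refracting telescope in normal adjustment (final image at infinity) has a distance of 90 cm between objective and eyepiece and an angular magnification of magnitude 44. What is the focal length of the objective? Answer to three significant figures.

In normal adjustment the tube length equals f_obj + f_eye and |M| = f_obj/f_eye.
So f_obj = 44 f_eye and 44 f_eye + f_eye = 90 cm, giving f_eye = 90/45 = 2.000 cm and f_obj = 88.000 cm.

88.0 cm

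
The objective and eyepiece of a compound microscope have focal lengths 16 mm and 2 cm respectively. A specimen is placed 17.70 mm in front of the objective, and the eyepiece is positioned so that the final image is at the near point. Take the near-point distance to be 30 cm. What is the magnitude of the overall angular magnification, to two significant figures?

Convert to cm: f_obj = 16 mm = 1.6 cm; d_o = 17.70 mm = 1.77 cm.
Objective: 1/d_i = 1/f_obj - 1/d_o = 1/1.6 - 1/1.77 = 0.06003 cm^-1, so d_i = 16.659 cm.
m_obj = -d_i/d_o = -16.659/1.77 = -9.412.
Eyepiece angular magnification (image at near point): M_eye = 1 + D/f_e = 1 + 30/2 = 16.000.
Overall M = m_obj x M_eye = (-9.412)(16.000) = -150.59.
|M| = 150.59.

150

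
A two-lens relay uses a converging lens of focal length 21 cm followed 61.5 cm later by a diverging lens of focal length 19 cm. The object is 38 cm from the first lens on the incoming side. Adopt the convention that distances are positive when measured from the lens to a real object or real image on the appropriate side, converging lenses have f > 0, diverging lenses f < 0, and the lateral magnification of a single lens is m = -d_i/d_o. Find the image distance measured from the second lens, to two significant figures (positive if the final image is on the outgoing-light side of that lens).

First lens: d_i1 = 1/(1/21 - 1/38) = 46.941 cm.
Object distance for lens 2: d_o2 = 61.5 - 46.941 = 14.559 cm.
Second lens: d_i2 = 1/(1/(-19) - 1/(14.559)) = -8.243 cm.

-8.2 cm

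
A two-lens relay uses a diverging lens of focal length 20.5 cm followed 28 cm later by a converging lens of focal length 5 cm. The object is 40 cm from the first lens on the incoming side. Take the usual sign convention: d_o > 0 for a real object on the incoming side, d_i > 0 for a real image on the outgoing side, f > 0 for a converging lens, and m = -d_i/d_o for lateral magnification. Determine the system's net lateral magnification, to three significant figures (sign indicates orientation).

-0.0463

Applying the thin-lens equation to the first lens, 1/(-20.5) = 1/40 + 1/d_i1, which gives d_i1 = -13.554 cm.
Its lateral magnification is m_1 = -d_i1/d_o1 = -(-13.554)/40 = 0.3388.
With d_i1 < 0 the first image is virtual and lies on the object side; the object distance for lens 2 is d_o2 = 28 - (-13.554) = 41.554 cm.
Applying the thin-lens equation again with f_2 = 5 cm and d_o2 = 41.554 cm gives d_i2 = 5.684 cm.
m_2 = -(5.684)/(41.554) = -0.1368.
Overall magnification: m = m_1 m_2 = -0.0463.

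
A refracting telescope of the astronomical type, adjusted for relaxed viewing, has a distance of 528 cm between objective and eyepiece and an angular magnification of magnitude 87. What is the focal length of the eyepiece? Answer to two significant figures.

In normal adjustment the tube length equals f_obj + f_eye and |M| = f_obj/f_eye.
So f_obj = 87 f_eye and 87 f_eye + f_eye = 528 cm, giving f_eye = 528/88 = 6.000 cm and f_obj = 522.000 cm.

6.0 cm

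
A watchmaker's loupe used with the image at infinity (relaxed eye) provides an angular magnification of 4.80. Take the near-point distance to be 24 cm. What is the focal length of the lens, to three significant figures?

5.00 cm

For the image at infinity, M = D/f.
f = D/M = 24/4.8 = 5.000 cm.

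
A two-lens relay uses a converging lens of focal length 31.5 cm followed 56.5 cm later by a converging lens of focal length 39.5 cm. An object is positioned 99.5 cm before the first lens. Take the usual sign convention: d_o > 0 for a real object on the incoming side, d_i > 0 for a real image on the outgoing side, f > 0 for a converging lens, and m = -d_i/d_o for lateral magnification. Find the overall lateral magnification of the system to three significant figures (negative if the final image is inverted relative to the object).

-0.629

Lens 1: 1/d_i1 = 1/f_1 - 1/d_o1 = 1/31.5 - 1/99.5 = 0.02170 cm^-1, so d_i1 = 46.092 cm.
m_1 = -(46.092)/99.5 = -0.4632.
The intermediate image is 46.092 cm to the right of lens 1, so d_o2 = L - d_i1 = 56.5 - 46.092 = 10.408 cm.
Lens 2: 1/d_i2 = 1/f_2 - 1/d_o2 = 1/39.5 - 1/(10.408) = -0.07076 cm^-1, so d_i2 = -14.132 cm.
m_2 = -(-14.132)/(10.408) = 1.3578.
Total m = m_1 x m_2 = (-0.4632)(1.3578) = -0.6290.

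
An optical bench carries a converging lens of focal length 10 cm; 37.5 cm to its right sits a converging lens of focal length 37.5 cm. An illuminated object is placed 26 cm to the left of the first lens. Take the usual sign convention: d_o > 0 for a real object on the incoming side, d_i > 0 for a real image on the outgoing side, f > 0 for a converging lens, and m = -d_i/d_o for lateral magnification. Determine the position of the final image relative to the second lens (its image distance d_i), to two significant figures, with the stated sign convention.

First lens: d_i1 = 1/(1/10 - 1/26) = 16.250 cm.
That image sits 21.250 cm in front of the second lens, so d_o2 = 21.250 cm.
Second lens: d_i2 = 1/(1/37.5 - 1/(21.250)) = -49.038 cm.

-49 cm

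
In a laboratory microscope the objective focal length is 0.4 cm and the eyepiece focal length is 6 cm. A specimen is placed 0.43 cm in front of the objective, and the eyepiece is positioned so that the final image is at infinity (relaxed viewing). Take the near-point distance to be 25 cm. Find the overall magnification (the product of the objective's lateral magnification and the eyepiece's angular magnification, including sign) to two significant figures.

Objective: 1/d_i = 1/f_obj - 1/d_o = 1/0.4 - 1/0.43 = 0.17442 cm^-1, so d_i = 5.733 cm.
m_obj = -d_i/d_o = -5.733/0.43 = -13.333.
Eyepiece angular magnification (image at infinity): M_eye = D/f_e = 25/6 = 4.167.
Overall M = m_obj x M_eye = (-13.333)(4.167) = -55.56.

-56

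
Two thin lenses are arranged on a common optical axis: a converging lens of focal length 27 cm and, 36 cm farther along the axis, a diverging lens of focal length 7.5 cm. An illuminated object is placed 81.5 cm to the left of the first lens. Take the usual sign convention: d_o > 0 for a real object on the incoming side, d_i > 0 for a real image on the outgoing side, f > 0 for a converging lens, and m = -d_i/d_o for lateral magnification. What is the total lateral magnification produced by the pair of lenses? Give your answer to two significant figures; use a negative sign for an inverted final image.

-1.2

First lens: d_i1 = 1/(1/27 - 1/81.5) = 40.376 cm.
m_1 = -(40.376)/81.5 = -0.4954.
Since 40.376 cm > 36 cm, the first image lies past the second lens and serves as a virtual object: d_o2 = L - d_i1 = -4.376 cm.
Second lens: d_i2 = 1/(1/(-7.5) - 1/(-4.376)) = 10.507 cm.
m_2 = -(10.507)/(-4.376) = 2.4009.
Total m = m_1 x m_2 = (-0.4954)(2.4009) = -1.1894.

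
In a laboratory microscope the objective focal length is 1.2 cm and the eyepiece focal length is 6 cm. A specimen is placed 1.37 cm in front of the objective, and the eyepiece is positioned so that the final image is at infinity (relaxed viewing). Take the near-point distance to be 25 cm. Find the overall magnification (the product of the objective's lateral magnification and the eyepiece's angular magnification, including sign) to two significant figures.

Objective: 1/d_i = 1/f_obj - 1/d_o = 1/1.2 - 1/1.37 = 0.10341 cm^-1, so d_i = 9.671 cm.
m_obj = -d_i/d_o = -9.671/1.37 = -7.059.
Eyepiece angular magnification (image at infinity): M_eye = D/f_e = 25/6 = 4.167.
Overall M = m_obj x M_eye = (-7.059)(4.167) = -29.41.

-29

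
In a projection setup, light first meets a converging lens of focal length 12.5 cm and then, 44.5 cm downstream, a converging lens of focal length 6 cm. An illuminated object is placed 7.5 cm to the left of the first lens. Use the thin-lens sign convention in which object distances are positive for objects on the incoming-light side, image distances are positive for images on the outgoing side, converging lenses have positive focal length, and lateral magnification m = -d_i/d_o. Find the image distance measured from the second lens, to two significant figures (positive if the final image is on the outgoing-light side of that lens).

First lens: d_i1 = 1/(1/12.5 - 1/7.5) = -18.750 cm.
The intermediate image is virtual, 18.750 cm to the left of lens 1, so d_o2 = L - d_i1 = 44.5 - (-18.750) = 63.250 cm.
Second lens: d_i2 = 1/(1/6 - 1/(63.250)) = 6.629 cm.

6.6 cm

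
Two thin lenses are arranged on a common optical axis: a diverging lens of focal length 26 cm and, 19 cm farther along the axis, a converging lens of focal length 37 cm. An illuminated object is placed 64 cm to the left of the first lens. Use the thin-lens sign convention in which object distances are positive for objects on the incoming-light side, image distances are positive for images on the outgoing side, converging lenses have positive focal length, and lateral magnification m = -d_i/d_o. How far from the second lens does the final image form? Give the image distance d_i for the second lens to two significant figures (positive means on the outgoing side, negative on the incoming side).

2800 cm

Applying the thin-lens equation to the first lens, 1/(-26) = 1/64 + 1/d_i1, which gives d_i1 = -18.489 cm.
The intermediate image is virtual, 18.489 cm to the left of lens 1, so d_o2 = L - d_i1 = 19 - (-18.489) = 37.489 cm.
Applying the thin-lens equation again with f_2 = 37 cm and d_o2 = 37.489 cm gives d_i2 = 2837.227 cm.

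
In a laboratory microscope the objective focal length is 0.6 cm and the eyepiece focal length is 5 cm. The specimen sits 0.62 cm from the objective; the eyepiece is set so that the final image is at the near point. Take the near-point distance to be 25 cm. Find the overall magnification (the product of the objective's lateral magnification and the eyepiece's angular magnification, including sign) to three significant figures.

-180

Objective: 1/d_i = 1/f_obj - 1/d_o = 1/0.6 - 1/0.62 = 0.05376 cm^-1, so d_i = 18.600 cm.
m_obj = -d_i/d_o = -18.600/0.62 = -30.000.
Eyepiece angular magnification (image at near point): M_eye = 1 + D/f_e = 1 + 25/5 = 6.000.
Overall M = m_obj x M_eye = (-30.000)(6.000) = -180.00.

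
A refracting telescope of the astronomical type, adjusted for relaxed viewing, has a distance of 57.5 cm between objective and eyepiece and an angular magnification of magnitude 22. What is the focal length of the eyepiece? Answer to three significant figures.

In normal adjustment the tube length equals f_obj + f_eye and |M| = f_obj/f_eye.
So f_obj = 22 f_eye and 22 f_eye + f_eye = 57.5 cm, giving f_eye = 57.5/23 = 2.500 cm and f_obj = 55.000 cm.

2.50 cm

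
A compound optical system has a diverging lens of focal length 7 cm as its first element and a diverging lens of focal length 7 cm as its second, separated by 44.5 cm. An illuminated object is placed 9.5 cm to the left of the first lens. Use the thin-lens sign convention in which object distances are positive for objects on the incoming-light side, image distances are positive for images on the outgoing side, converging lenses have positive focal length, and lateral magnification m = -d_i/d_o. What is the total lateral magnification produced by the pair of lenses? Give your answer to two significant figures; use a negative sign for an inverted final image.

0.053

Applying the thin-lens equation to the first lens, 1/(-7) = 1/9.5 + 1/d_i1, which gives d_i1 = -4.030 cm.
Its lateral magnification is m_1 = -d_i1/d_o1 = -(-4.030)/9.5 = 0.4242.
With d_i1 < 0 the first image is virtual and lies on the object side; the object distance for lens 2 is d_o2 = 44.5 - (-4.030) = 48.530 cm.
Applying the thin-lens equation again with f_2 = -7 cm and d_o2 = 48.530 cm gives d_i2 = -6.118 cm.
m_2 = -(-6.118)/(48.530) = 0.1261.
Overall magnification: m = m_1 m_2 = 0.0535.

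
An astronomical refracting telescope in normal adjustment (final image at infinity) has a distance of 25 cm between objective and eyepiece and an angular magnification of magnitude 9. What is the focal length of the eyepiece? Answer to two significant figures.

2.5 cm

In normal adjustment the tube length equals f_obj + f_eye and |M| = f_obj/f_eye.
So f_obj = 9 f_eye and 9 f_eye + f_eye = 25 cm, giving f_eye = 25/10 = 2.500 cm and f_obj = 22.500 cm.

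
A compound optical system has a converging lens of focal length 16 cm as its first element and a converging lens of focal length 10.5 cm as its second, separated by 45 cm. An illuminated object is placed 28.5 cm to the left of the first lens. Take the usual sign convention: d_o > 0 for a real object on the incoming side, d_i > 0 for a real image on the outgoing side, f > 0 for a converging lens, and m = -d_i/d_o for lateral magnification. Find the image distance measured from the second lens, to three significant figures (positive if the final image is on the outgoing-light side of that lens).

Applying the thin-lens equation to the first lens, 1/16 = 1/28.5 + 1/d_i1, which gives d_i1 = 36.480 cm.
That image sits 8.520 cm in front of the second lens, so d_o2 = 8.520 cm.
Applying the thin-lens equation again with f_2 = 10.5 cm and d_o2 = 8.520 cm gives d_i2 = -45.182 cm.

-45.2 cm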